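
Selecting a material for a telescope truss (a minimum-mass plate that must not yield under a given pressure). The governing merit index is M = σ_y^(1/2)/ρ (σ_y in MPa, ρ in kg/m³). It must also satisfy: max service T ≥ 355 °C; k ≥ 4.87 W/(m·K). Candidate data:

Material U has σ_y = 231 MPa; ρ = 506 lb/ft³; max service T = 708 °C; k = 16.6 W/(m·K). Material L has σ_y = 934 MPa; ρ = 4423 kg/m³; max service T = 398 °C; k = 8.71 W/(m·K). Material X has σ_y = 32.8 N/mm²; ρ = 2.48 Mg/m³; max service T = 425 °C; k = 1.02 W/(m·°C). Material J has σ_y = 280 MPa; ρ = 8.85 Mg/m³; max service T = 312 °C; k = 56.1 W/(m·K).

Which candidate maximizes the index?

material L

Screen on constraints: max service T ≥ 355 °C; k ≥ 4.87 W/(m·K). Survivors: material U, material L.
Putting every candidate on a common basis:
  material U: σ_y = 231.0 MPa, ρ = 8105 kg/m³
  material L: σ_y = 934.0 MPa, ρ = 4423 kg/m³
  material L: M = 6.91×10⁻³
  material U: M = 1.88×10⁻³
Highest index: material L.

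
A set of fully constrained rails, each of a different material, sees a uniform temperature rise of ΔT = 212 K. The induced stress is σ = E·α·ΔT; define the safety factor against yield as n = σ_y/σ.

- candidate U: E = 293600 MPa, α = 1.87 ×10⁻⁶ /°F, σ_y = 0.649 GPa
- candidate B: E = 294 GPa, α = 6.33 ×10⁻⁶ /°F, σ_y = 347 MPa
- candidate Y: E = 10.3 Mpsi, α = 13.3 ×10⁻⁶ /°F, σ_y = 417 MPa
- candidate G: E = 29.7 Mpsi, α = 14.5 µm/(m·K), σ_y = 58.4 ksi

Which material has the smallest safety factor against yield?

candidate B

Converting E to GPa, α to ×10⁻⁶/K, σ_y to MPa, then σ and n for each:
  candidate U: E = 293.6, α = 3.37, σ_y = 649.0 → σ = 210 MPa, n = 3.10
  candidate B: E = 294.0, α = 11.4, σ_y = 347.0 → σ = 710 MPa, n = 0.489
  candidate Y: E = 71.02, α = 23.9, σ_y = 417.0 → σ = 360 MPa, n = 1.16
  candidate G: E = 204.8, α = 14.5, σ_y = 402.7 → σ = 629 MPa, n = 0.640
Candidate B has the lowest safety factor, n = 0.489.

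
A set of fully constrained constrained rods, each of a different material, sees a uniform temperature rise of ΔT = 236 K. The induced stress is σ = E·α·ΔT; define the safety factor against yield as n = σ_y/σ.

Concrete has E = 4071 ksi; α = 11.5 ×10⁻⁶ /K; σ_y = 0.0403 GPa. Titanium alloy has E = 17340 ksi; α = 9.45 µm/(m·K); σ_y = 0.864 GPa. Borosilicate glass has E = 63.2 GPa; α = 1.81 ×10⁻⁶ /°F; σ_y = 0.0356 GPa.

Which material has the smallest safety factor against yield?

Per material, after unit conversion:
  concrete: E = 28.07, α = 11.5, σ_y = 40.30 → σ = 76.2 MPa, n = 0.529
  titanium alloy: E = 119.6, α = 9.45, σ_y = 864.0 → σ = 267 MPa, n = 3.24
  borosilicate glass: E = 63.20, α = 3.26, σ_y = 35.60 → σ = 48.6 MPa, n = 0.733
Concrete has the lowest safety factor, n = 0.529.

concrete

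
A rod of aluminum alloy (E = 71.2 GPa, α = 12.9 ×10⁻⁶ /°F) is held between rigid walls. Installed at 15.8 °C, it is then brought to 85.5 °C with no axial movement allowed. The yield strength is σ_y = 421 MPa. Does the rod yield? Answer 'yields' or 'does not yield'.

does not yield

α = 12.9×10⁻⁶/°F × 9/5 = 23.2×10⁻⁶/K.
ΔT = 69.70 K. Constrained thermal stress σ = E·α·ΔT = 71.20×10³ MPa × 23.2×10⁻⁶ × 69.70 = 115 MPa (compressive).
Compare to σ_y = 421 MPa: σ < σ_y, so it does not yield.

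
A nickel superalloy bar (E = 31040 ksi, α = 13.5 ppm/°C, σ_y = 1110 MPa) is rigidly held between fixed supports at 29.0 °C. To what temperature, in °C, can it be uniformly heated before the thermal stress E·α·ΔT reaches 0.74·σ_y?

E = 31040 ksi = 214.0 GPa.
E·α·ΔT = 821.4 MPa ⇒ ΔT = 821.4 / (214.0×10³ × 13.5×10⁻⁶) = 284.3 K.
T = 29.0 + 284.3 = 313.3 °C.

313 °C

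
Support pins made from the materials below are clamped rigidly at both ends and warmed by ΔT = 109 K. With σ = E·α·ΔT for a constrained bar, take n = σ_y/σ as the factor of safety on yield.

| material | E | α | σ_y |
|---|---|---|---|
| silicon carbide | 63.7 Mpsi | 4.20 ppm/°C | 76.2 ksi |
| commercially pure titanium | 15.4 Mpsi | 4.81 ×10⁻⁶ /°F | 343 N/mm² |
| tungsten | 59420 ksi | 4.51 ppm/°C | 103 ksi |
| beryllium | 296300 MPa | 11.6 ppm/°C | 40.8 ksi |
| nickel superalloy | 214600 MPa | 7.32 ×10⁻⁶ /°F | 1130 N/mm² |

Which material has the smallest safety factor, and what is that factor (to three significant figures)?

beryllium, n = 0.751

Per material, after unit conversion:
  silicon carbide: E = 439.2, α = 4.20, σ_y = 525.4 → σ = 201 MPa, n = 2.61
  commercially pure titanium: E = 106.2, α = 8.66, σ_y = 343.0 → σ = 100 MPa, n = 3.42
  tungsten: E = 409.7, α = 4.51, σ_y = 710.2 → σ = 201 MPa, n = 3.53
  beryllium: E = 296.3, α = 11.6, σ_y = 281.3 → σ = 375 MPa, n = 0.751
  nickel superalloy: E = 214.6, α = 13.2, σ_y = 1130 → σ = 308 MPa, n = 3.67
The minimum is beryllium at n = 0.751.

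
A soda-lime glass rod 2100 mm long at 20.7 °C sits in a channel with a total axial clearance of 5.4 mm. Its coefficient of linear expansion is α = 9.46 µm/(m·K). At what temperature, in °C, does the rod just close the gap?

α·L₀·ΔT = 5.4 mm ⇒ ΔT = 5.4 / (9.46×10⁻⁶ × 2100.0) = 271.8 K.
T = 20.7 + 271.8 = 292.5 °C.

293 °C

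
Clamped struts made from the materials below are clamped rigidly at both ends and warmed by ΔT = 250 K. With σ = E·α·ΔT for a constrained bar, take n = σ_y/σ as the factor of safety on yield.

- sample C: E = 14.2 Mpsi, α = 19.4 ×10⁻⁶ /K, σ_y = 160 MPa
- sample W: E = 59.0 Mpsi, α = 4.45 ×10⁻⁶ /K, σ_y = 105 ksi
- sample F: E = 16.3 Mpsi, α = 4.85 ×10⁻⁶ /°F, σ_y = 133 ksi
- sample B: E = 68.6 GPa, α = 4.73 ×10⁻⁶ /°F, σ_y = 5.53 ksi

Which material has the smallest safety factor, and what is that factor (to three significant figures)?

sample B, n = 0.261

Converting E to GPa, α to ×10⁻⁶/K, σ_y to MPa, then σ and n for each:
  sample C: E = 97.91, α = 19.4, σ_y = 160.0 → σ = 475 MPa, n = 0.337
  sample W: E = 406.8, α = 4.45, σ_y = 723.9 → σ = 453 MPa, n = 1.60
  sample F: E = 112.4, α = 8.73, σ_y = 917.0 → σ = 245 MPa, n = 3.74
  sample B: E = 68.60, α = 8.51, σ_y = 38.13 → σ = 146 MPa, n = 0.261
Smallest n: sample B with n = 0.261.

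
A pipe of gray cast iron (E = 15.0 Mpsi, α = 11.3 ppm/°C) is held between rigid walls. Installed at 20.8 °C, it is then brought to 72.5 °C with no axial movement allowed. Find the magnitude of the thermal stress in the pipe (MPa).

60.4 MPa

E = 15.0 Mpsi = 103.4 GPa.
ΔT = 51.70 K. Constrained thermal stress σ = E·α·ΔT = 103.4×10³ MPa × 11.3×10⁻⁶ × 51.70 = 60.4 MPa (compressive).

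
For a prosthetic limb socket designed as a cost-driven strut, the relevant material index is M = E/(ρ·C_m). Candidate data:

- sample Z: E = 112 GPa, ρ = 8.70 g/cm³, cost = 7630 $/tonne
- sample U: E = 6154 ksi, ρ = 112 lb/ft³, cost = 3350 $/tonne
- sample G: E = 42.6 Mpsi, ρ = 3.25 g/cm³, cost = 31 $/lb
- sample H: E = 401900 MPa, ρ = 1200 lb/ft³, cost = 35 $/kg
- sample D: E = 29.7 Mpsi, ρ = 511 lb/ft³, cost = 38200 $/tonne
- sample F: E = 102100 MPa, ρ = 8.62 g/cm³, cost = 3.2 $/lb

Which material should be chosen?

sample U

After converting to SI:
  sample Z: E = 112.0 GPa, ρ = 8700 kg/m³, cost = 7.630 $/kg
  sample U: E = 42.43 GPa, ρ = 1794 kg/m³, cost = 3.350 $/kg
  sample G: E = 293.7 GPa, ρ = 3250 kg/m³, cost = 68.34 $/kg
  sample H: E = 401.9 GPa, ρ = 19220 kg/m³, cost = 35.00 $/kg
  sample D: E = 204.8 GPa, ρ = 8185 kg/m³, cost = 38.20 $/kg
  sample F: E = 102.1 GPa, ρ = 8620 kg/m³, cost = 7.055 $/kg
  sample U: M = 7.06 MN·m per $
  sample Z: M = 1.69 MN·m per $
  sample F: M = 1.68 MN·m per $
  sample G: M = 1.32 MN·m per $
  sample D: M = 0.655 MN·m per $
  sample H: M = 0.597 MN·m per $
Highest index: sample U.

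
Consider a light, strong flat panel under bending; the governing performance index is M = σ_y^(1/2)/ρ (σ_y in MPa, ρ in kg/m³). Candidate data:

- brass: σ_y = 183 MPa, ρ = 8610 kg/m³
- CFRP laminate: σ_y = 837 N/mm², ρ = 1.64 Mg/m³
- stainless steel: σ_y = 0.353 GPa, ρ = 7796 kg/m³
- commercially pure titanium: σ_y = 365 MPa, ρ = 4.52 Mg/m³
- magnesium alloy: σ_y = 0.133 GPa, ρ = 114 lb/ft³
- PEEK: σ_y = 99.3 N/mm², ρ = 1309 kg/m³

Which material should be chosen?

After converting to SI:
  brass: σ_y = 183.0 MPa, ρ = 8610 kg/m³
  CFRP laminate: σ_y = 837.0 MPa, ρ = 1640 kg/m³
  stainless steel: σ_y = 353.0 MPa, ρ = 7796 kg/m³
  commercially pure titanium: σ_y = 365.0 MPa, ρ = 4520 kg/m³
  magnesium alloy: σ_y = 133.0 MPa, ρ = 1826 kg/m³
  PEEK: σ_y = 99.30 MPa, ρ = 1309 kg/m³
  CFRP laminate: M = 17.6×10⁻³
  PEEK: M = 7.61×10⁻³
  magnesium alloy: M = 6.32×10⁻³
  commercially pure titanium: M = 4.23×10⁻³
  stainless steel: M = 2.41×10⁻³
  brass: M = 1.57×10⁻³
The maximum is for CFRP laminate.

CFRP laminate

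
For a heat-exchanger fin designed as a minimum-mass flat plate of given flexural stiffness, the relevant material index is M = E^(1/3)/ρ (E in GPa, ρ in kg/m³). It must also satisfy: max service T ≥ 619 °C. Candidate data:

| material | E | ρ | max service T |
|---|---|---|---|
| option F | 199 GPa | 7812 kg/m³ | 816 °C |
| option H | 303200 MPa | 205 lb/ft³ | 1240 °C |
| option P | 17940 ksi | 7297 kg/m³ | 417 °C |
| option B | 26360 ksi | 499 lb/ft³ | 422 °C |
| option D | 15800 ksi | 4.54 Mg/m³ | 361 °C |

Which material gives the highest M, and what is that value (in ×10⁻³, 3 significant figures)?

Screen on constraints: max service T ≥ 619 °C. Survivors: option F, option H.
Normalizing units and computing the index:
  option F: E = 199.0 GPa, ρ = 7812 kg/m³
  option H: E = 303.2 GPa, ρ = 3284 kg/m³
  option H: M = 2.05×10⁻³
  option F: M = 0.747×10⁻³
Option H ranks first.

option H, M = 2.05×10⁻³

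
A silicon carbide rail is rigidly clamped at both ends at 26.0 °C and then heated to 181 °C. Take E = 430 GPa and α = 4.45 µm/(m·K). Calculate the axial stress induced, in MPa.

297 MPa

ΔT = 155.0 K. Constrained thermal stress σ = E·α·ΔT = 430.0×10³ MPa × 4.45×10⁻⁶ × 155.0 = 297 MPa (compressive).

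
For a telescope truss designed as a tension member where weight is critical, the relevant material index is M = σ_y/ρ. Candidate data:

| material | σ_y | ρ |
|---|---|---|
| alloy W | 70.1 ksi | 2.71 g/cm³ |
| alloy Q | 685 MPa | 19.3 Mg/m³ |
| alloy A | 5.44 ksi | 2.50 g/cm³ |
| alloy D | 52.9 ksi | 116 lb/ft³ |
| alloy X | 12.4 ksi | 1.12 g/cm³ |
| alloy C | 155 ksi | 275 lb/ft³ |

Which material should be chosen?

Putting every candidate on a common basis:
  alloy W: σ_y = 483.3 MPa, ρ = 2710 kg/m³
  alloy Q: σ_y = 685.0 MPa, ρ = 19300 kg/m³
  alloy A: σ_y = 37.51 MPa, ρ = 2500 kg/m³
  alloy D: σ_y = 364.7 MPa, ρ = 1858 kg/m³
  alloy X: σ_y = 85.50 MPa, ρ = 1120 kg/m³
  alloy C: σ_y = 1069 MPa, ρ = 4405 kg/m³
  alloy C: M = 243 kN·m/kg
  alloy D: M = 196 kN·m/kg
  alloy W: M = 178 kN·m/kg
  alloy X: M = 76.3 kN·m/kg
  alloy Q: M = 35.5 kN·m/kg
  alloy A: M = 15.0 kN·m/kg
Alloy C has the largest M.

alloy C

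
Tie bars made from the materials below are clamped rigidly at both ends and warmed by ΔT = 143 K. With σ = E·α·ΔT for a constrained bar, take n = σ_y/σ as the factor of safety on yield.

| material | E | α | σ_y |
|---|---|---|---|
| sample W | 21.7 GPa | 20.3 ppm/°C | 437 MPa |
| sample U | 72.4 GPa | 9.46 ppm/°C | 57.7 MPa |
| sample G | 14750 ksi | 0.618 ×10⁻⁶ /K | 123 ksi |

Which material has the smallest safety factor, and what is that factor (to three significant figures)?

Per material, after unit conversion:
  sample W: E = 21.70, α = 20.3, σ_y = 437.0 → σ = 63.0 MPa, n = 6.94
  sample U: E = 72.40, α = 9.46, σ_y = 57.70 → σ = 97.9 MPa, n = 0.589
  sample G: E = 101.7, α = 0.618, σ_y = 848.1 → σ = 8.99 MPa, n = 94.4
Smallest n: sample U with n = 0.589.

sample U, n = 0.589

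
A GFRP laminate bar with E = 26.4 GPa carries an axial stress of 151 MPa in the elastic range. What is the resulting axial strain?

5.72×10⁻³

ε = σ/E = 151 / 26400 = 5.72×10⁻³.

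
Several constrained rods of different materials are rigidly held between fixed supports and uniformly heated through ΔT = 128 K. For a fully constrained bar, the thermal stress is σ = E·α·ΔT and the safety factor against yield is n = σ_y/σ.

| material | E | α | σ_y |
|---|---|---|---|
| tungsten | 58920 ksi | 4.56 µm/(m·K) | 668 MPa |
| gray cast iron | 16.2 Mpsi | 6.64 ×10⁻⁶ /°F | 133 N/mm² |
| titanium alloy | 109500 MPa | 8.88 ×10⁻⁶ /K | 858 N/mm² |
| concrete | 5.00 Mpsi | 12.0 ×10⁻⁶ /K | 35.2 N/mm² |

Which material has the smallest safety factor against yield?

Converting E to GPa, α to ×10⁻⁶/K, σ_y to MPa, then σ and n for each:
  tungsten: E = 406.2, α = 4.56, σ_y = 668.0 → σ = 237 MPa, n = 2.82
  gray cast iron: E = 111.7, α = 12.0, σ_y = 133.0 → σ = 171 MPa, n = 0.778
  titanium alloy: E = 109.5, α = 8.88, σ_y = 858.0 → σ = 124 MPa, n = 6.89
  concrete: E = 34.47, α = 12.0, σ_y = 35.20 → σ = 53.0 MPa, n = 0.665
The minimum is concrete at n = 0.665.

concrete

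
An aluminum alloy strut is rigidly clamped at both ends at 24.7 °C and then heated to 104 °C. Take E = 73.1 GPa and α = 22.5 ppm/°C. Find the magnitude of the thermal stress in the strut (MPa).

ΔT = 79.30 K. Constrained thermal stress σ = E·α·ΔT = 73.10×10³ MPa × 22.5×10⁻⁶ × 79.30 = 130 MPa (compressive).

130 MPa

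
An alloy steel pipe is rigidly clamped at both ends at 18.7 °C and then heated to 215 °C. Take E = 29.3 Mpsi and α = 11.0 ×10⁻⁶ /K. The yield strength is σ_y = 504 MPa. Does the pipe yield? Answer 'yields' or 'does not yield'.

does not yield

E = 29.3 Mpsi = 202.0 GPa.
ΔT = 196.3 K. Constrained thermal stress σ = E·α·ΔT = 202.0×10³ MPa × 11.0×10⁻⁶ × 196.3 = 436 MPa (compressive).
Compare to σ_y = 504 MPa: σ < σ_y, so it does not yield.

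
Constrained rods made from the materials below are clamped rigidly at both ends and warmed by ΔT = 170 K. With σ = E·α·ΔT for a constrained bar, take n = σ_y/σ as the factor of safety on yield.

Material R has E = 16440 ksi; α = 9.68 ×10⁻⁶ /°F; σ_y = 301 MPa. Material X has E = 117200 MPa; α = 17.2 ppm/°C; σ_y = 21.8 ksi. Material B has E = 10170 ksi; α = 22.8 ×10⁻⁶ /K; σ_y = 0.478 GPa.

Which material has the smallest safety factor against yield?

Converting E to GPa, α to ×10⁻⁶/K, σ_y to MPa, then σ and n for each:
  material R: E = 113.3, α = 17.4, σ_y = 301.0 → σ = 336 MPa, n = 0.896
  material X: E = 117.2, α = 17.2, σ_y = 150.3 → σ = 343 MPa, n = 0.439
  material B: E = 70.12, α = 22.8, σ_y = 478.0 → σ = 272 MPa, n = 1.76
Material X has the lowest safety factor, n = 0.439.

material X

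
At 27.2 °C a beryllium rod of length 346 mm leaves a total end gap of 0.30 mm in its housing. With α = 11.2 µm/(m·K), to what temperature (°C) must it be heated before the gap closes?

105 °C

α·L₀·ΔT = 0.3 mm ⇒ ΔT = 0.3 / (11.2×10⁻⁶ × 346.0) = 77.42 K.
T = 27.2 + 77.42 = 104.6 °C.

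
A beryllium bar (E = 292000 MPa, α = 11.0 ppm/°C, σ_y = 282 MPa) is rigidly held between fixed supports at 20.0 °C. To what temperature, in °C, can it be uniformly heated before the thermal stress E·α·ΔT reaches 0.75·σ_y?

E = 292000 MPa = 292.0 GPa.
E·α·ΔT = 211.5 MPa ⇒ ΔT = 211.5 / (292.0×10³ × 11.0×10⁻⁶) = 65.85 K.
T = 20.0 + 65.85 = 85.85 °C.

85.8 °C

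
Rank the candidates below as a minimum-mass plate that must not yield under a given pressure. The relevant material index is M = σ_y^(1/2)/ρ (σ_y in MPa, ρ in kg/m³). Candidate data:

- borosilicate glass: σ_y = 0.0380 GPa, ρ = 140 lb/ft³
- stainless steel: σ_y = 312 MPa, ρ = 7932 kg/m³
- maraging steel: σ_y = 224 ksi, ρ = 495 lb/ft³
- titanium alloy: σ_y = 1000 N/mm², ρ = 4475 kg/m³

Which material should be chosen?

In SI units:
  borosilicate glass: σ_y = 38.00 MPa, ρ = 2243 kg/m³
  stainless steel: σ_y = 312.0 MPa, ρ = 7932 kg/m³
  maraging steel: σ_y = 1544 MPa, ρ = 7929 kg/m³
  titanium alloy: σ_y = 1000 MPa, ρ = 4475 kg/m³
  titanium alloy: M = 7.07×10⁻³
  maraging steel: M = 4.96×10⁻³
  borosilicate glass: M = 2.75×10⁻³
  stainless steel: M = 2.23×10⁻³
Highest index: titanium alloy.

titanium alloy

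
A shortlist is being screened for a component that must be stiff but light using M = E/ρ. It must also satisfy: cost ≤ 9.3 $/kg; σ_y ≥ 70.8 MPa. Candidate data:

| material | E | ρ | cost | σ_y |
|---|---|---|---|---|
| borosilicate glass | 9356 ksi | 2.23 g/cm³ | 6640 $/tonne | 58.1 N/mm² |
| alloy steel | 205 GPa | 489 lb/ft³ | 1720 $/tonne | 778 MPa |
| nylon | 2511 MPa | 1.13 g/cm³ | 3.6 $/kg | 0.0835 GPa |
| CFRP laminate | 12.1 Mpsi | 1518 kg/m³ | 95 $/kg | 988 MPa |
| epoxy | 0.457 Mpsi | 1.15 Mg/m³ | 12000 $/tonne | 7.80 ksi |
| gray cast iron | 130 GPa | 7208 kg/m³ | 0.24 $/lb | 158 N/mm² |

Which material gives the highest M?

alloy steel

Screen on constraints: cost ≤ 9.3 $/kg; σ_y ≥ 70.8 MPa. Survivors: alloy steel, nylon, gray cast iron.
In SI units:
  alloy steel: E = 205.0 GPa, ρ = 7833 kg/m³
  nylon: E = 2.511 GPa, ρ = 1130 kg/m³
  gray cast iron: E = 130.0 GPa, ρ = 7208 kg/m³
  alloy steel: M = 26.2 MN·m/kg
  gray cast iron: M = 18.0 MN·m/kg
  nylon: M = 2.22 MN·m/kg
Alloy steel ranks first.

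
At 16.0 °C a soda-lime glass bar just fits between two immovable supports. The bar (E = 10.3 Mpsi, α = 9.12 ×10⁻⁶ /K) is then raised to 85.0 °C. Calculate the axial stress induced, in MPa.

44.7 MPa

E = 10.3 Mpsi = 71.02 GPa.
ΔT = 69.00 K. Constrained thermal stress σ = E·α·ΔT = 71.02×10³ MPa × 9.12×10⁻⁶ × 69.00 = 44.7 MPa (compressive).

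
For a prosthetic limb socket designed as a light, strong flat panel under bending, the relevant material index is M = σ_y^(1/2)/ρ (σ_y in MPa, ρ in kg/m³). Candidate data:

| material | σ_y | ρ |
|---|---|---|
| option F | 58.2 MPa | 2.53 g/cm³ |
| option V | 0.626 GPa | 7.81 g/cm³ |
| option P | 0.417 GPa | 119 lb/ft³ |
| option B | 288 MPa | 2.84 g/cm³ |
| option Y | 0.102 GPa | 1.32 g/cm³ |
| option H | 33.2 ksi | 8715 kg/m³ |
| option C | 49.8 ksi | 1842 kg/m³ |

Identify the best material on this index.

After converting to SI:
  option F: σ_y = 58.20 MPa, ρ = 2530 kg/m³
  option V: σ_y = 626.0 MPa, ρ = 7810 kg/m³
  option P: σ_y = 417.0 MPa, ρ = 1906 kg/m³
  option B: σ_y = 288.0 MPa, ρ = 2840 kg/m³
  option Y: σ_y = 102.0 MPa, ρ = 1320 kg/m³
  option H: σ_y = 228.9 MPa, ρ = 8715 kg/m³
  option C: σ_y = 343.4 MPa, ρ = 1842 kg/m³
  option P: M = 10.7×10⁻³
  option C: M = 10.1×10⁻³
  option Y: M = 7.65×10⁻³
  option B: M = 5.98×10⁻³
  option V: M = 3.20×10⁻³
  option F: M = 3.02×10⁻³
  option H: M = 1.74×10⁻³
Option P has the largest M.

option P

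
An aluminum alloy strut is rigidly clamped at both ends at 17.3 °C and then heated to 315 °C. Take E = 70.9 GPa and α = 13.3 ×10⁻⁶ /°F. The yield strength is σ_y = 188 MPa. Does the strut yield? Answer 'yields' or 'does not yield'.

yields

α = 13.3×10⁻⁶/°F × 9/5 = 23.9×10⁻⁶/K.
ΔT = 297.7 K. Constrained thermal stress σ = E·α·ΔT = 70.90×10³ MPa × 23.9×10⁻⁶ × 297.7 = 505 MPa (compressive).
Compare to σ_y = 188 MPa: σ ≥ σ_y, so it yields.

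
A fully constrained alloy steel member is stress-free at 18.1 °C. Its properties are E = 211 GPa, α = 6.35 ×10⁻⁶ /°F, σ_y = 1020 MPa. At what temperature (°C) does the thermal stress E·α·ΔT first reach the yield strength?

441 °C

α = 6.35×10⁻⁶/°F × 9/5 = 11.4×10⁻⁶/K.
E·α·ΔT = 1020 MPa ⇒ ΔT = 1020 / (211.0×10³ × 11.4×10⁻⁶) = 422.9 K.
T = 18.1 + 422.9 = 441.0 °C.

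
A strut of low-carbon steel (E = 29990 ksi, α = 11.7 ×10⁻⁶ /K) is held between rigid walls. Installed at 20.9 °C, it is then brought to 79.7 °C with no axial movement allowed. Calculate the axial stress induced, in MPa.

142 MPa

E = 29990 ksi = 206.8 GPa.
ΔT = 58.80 K. Constrained thermal stress σ = E·α·ΔT = 206.8×10³ MPa × 11.7×10⁻⁶ × 58.80 = 142 MPa (compressive).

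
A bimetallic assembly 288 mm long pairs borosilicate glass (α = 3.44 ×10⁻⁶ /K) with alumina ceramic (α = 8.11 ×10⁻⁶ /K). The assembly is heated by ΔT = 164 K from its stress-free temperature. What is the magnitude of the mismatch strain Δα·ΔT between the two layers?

Δα = |3.44 − 8.11|×10⁻⁶/K = 4.67×10⁻⁶/K.
Mismatch strain = Δα·ΔT = 4.67×10⁻⁶ × 164.0 = 7.66×10⁻⁴.

7.66×10⁻⁴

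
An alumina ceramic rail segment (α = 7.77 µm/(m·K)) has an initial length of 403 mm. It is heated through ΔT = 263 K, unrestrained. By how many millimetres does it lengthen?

0.824 mm

ΔL = α·L₀·ΔT = 7.77×10⁻⁶ × 403 mm × 263.0 K = 0.824 mm.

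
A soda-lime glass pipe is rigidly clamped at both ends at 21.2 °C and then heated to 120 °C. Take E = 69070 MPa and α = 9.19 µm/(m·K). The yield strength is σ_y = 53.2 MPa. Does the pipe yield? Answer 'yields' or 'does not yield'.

E = 69070 MPa = 69.07 GPa.
ΔT = 98.80 K. Constrained thermal stress σ = E·α·ΔT = 69.07×10³ MPa × 9.19×10⁻⁶ × 98.80 = 62.7 MPa (compressive).
Compare to σ_y = 53.2 MPa: σ ≥ σ_y, so it yields.

yields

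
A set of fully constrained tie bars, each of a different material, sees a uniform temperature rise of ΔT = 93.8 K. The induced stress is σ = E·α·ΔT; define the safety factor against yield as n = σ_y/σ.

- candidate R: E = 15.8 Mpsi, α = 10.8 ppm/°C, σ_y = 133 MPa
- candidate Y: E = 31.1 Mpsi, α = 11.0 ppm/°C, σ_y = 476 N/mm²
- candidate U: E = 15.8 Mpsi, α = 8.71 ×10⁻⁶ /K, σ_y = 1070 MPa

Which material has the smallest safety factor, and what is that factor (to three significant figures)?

candidate R, n = 1.21

In consistent units (E in GPa, α in ×10⁻⁶/K, σ_y in MPa):
  candidate R: E = 108.9, α = 10.8, σ_y = 133.0 → σ = 110 MPa, n = 1.21
  candidate Y: E = 214.4, α = 11.0, σ_y = 476.0 → σ = 221 MPa, n = 2.15
  candidate U: E = 108.9, α = 8.71, σ_y = 1070 → σ = 89.0 MPa, n = 12.0
The minimum is candidate R at n = 1.21.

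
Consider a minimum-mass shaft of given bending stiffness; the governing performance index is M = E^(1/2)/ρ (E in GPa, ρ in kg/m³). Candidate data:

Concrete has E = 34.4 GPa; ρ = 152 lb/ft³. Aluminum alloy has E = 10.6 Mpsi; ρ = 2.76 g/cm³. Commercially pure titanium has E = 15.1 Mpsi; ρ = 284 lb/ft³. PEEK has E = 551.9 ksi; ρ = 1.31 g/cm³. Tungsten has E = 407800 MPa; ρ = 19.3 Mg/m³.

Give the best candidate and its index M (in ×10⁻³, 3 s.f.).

aluminum alloy, M = 3.10×10⁻³

In SI units:
  concrete: E = 34.40 GPa, ρ = 2435 kg/m³
  aluminum alloy: E = 73.08 GPa, ρ = 2760 kg/m³
  commercially pure titanium: E = 104.1 GPa, ρ = 4549 kg/m³
  PEEK: E = 3.805 GPa, ρ = 1310 kg/m³
  tungsten: E = 407.8 GPa, ρ = 19300 kg/m³
  aluminum alloy: M = 3.10×10⁻³
  concrete: M = 2.41×10⁻³
  commercially pure titanium: M = 2.24×10⁻³
  PEEK: M = 1.49×10⁻³
  tungsten: M = 1.05×10⁻³
Highest index: aluminum alloy.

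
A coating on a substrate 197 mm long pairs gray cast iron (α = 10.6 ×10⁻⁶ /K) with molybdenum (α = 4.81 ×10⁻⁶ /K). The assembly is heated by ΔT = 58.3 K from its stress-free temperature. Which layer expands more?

α(gray cast iron) = 10.6×10⁻⁶/K vs α(molybdenum) = 4.81×10⁻⁶/K.
Higher α expands more for the same ΔT: gray cast iron.

gray cast iron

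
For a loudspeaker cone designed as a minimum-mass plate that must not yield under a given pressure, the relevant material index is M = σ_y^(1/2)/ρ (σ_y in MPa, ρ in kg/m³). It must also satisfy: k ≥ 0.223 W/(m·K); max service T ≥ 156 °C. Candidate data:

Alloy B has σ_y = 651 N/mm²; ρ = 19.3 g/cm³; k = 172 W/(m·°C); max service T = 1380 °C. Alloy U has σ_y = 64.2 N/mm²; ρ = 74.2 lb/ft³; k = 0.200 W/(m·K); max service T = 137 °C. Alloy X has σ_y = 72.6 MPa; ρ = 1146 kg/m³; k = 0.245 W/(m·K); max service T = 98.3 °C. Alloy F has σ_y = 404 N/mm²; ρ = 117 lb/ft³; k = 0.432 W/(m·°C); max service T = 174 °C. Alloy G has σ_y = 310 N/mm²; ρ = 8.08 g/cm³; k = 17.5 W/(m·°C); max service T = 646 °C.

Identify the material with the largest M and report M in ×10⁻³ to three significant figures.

alloy F, M = 10.7×10⁻³

Screen on constraints: k ≥ 0.223 W/(m·K); max service T ≥ 156 °C. Survivors: alloy B, alloy F, alloy G.
After converting to SI:
  alloy B: σ_y = 651.0 MPa, ρ = 19300 kg/m³
  alloy F: σ_y = 404.0 MPa, ρ = 1874 kg/m³
  alloy G: σ_y = 310.0 MPa, ρ = 8080 kg/m³
  alloy F: M = 10.7×10⁻³
  alloy G: M = 2.18×10⁻³
  alloy B: M = 1.32×10⁻³
Alloy F ranks first.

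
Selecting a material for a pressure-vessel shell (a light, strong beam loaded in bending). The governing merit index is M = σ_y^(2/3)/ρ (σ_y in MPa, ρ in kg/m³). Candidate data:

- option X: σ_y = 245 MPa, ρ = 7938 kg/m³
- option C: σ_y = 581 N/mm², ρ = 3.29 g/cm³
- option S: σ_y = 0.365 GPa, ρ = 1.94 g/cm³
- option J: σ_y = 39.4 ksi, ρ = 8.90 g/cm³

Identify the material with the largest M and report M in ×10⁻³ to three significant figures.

Convert each candidate to consistent units, then evaluate M:
  option X: σ_y = 245.0 MPa, ρ = 7938 kg/m³
  option C: σ_y = 581.0 MPa, ρ = 3290 kg/m³
  option S: σ_y = 365.0 MPa, ρ = 1940 kg/m³
  option J: σ_y = 271.7 MPa, ρ = 8900 kg/m³
  option S: M = 26.3×10⁻³
  option C: M = 21.2×10⁻³
  option X: M = 4.93×10⁻³
  option J: M = 4.71×10⁻³
Highest index: option S.

option S, M = 26.3×10⁻³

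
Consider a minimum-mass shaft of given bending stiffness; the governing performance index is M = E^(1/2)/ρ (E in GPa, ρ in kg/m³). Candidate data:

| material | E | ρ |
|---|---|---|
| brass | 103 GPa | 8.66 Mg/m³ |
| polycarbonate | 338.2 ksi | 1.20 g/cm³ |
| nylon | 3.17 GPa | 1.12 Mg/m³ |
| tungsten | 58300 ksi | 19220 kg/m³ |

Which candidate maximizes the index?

In SI units:
  brass: E = 103.0 GPa, ρ = 8660 kg/m³
  polycarbonate: E = 2.332 GPa, ρ = 1200 kg/m³
  nylon: E = 3.170 GPa, ρ = 1120 kg/m³
  tungsten: E = 402.0 GPa, ρ = 19220 kg/m³
  nylon: M = 1.59×10⁻³
  polycarbonate: M = 1.27×10⁻³
  brass: M = 1.17×10⁻³
  tungsten: M = 1.04×10⁻³
The maximum is for nylon.

nylon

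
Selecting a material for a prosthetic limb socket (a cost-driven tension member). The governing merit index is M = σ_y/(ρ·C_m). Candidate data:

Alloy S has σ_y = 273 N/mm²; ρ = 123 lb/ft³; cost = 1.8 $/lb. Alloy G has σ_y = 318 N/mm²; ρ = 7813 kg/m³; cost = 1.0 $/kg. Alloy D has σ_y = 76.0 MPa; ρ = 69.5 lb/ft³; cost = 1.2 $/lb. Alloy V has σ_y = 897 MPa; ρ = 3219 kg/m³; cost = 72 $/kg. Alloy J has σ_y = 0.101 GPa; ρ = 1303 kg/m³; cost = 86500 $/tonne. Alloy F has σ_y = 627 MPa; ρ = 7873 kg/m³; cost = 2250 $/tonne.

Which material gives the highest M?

alloy G

After converting to SI:
  alloy S: σ_y = 273.0 MPa, ρ = 1970 kg/m³, cost = 3.968 $/kg
  alloy G: σ_y = 318.0 MPa, ρ = 7813 kg/m³, cost = 1.000 $/kg
  alloy D: σ_y = 76.00 MPa, ρ = 1113 kg/m³, cost = 2.646 $/kg
  alloy V: σ_y = 897.0 MPa, ρ = 3219 kg/m³, cost = 72.00 $/kg
  alloy J: σ_y = 101.0 MPa, ρ = 1303 kg/m³, cost = 86.50 $/kg
  alloy F: σ_y = 627.0 MPa, ρ = 7873 kg/m³, cost = 2.250 $/kg
  alloy G: M = 40.7 kN·m per $
  alloy F: M = 35.4 kN·m per $
  alloy S: M = 34.9 kN·m per $
  alloy D: M = 25.8 kN·m per $
  alloy V: M = 3.87 kN·m per $
  alloy J: M = 0.896 kN·m per $
Alloy G ranks first.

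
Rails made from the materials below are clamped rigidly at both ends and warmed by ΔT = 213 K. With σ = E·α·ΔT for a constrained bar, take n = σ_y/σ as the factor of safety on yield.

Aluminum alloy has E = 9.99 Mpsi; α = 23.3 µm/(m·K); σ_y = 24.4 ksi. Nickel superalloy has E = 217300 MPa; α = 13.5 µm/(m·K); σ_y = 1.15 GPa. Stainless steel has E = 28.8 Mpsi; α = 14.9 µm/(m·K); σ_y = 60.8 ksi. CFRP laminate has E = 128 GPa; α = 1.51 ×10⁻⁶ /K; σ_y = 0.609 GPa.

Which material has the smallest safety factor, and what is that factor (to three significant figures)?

aluminum alloy, n = 0.492

In consistent units (E in GPa, α in ×10⁻⁶/K, σ_y in MPa):
  aluminum alloy: E = 68.88, α = 23.3, σ_y = 168.2 → σ = 342 MPa, n = 0.492
  nickel superalloy: E = 217.3, α = 13.5, σ_y = 1150 → σ = 625 MPa, n = 1.84
  stainless steel: E = 198.6, α = 14.9, σ_y = 419.2 → σ = 630 MPa, n = 0.665
  CFRP laminate: E = 128.0, α = 1.51, σ_y = 609.0 → σ = 41.2 MPa, n = 14.8
Aluminum alloy has the lowest safety factor, n = 0.492.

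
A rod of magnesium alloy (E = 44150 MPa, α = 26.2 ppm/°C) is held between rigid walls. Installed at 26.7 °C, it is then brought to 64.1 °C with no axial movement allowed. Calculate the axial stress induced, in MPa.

E = 44150 MPa = 44.15 GPa.
ΔT = 37.40 K. Constrained thermal stress σ = E·α·ΔT = 44.15×10³ MPa × 26.2×10⁻⁶ × 37.40 = 43.3 MPa (compressive).

43.3 MPa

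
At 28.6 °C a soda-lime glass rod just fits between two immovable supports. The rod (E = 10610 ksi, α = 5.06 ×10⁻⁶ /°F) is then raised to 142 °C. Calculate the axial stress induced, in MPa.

E = 10610 ksi = 73.15 GPa.
α = 5.06×10⁻⁶/°F × 9/5 = 9.11×10⁻⁶/K.
ΔT = 113.4 K. Constrained thermal stress σ = E·α·ΔT = 73.15×10³ MPa × 9.11×10⁻⁶ × 113.4 = 75.6 MPa (compressive).

75.6 MPa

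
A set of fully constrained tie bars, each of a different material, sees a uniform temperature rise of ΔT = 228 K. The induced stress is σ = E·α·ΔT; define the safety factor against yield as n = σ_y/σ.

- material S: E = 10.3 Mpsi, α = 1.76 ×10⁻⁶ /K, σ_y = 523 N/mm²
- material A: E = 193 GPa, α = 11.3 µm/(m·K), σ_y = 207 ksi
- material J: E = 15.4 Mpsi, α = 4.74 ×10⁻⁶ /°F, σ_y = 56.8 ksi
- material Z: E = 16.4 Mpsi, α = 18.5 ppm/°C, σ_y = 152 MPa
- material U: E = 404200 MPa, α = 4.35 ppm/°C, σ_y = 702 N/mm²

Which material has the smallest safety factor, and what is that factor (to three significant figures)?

material Z, n = 0.319

With everything in SI (GPa, ×10⁻⁶/K, MPa):
  material S: E = 71.02, α = 1.76, σ_y = 523.0 → σ = 28.5 MPa, n = 18.4
  material A: E = 193.0, α = 11.3, σ_y = 1427 → σ = 497 MPa, n = 2.87
  material J: E = 106.2, α = 8.53, σ_y = 391.6 → σ = 207 MPa, n = 1.90
  material Z: E = 113.1, α = 18.5, σ_y = 152.0 → σ = 477 MPa, n = 0.319
  material U: E = 404.2, α = 4.35, σ_y = 702.0 → σ = 401 MPa, n = 1.75
Smallest n: material Z with n = 0.319.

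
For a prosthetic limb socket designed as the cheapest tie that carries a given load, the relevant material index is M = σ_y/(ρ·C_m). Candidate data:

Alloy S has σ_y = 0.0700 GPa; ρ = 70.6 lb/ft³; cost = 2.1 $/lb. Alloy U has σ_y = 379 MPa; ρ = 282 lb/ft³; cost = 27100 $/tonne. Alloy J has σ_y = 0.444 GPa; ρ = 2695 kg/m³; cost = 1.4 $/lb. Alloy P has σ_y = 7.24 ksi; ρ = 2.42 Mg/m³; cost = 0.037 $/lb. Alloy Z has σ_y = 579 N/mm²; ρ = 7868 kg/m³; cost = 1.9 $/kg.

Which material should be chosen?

Normalizing units and computing the index:
  alloy S: σ_y = 70.00 MPa, ρ = 1131 kg/m³, cost = 4.630 $/kg
  alloy U: σ_y = 379.0 MPa, ρ = 4517 kg/m³, cost = 27.10 $/kg
  alloy J: σ_y = 444.0 MPa, ρ = 2695 kg/m³, cost = 3.086 $/kg
  alloy P: σ_y = 49.92 MPa, ρ = 2420 kg/m³, cost = 0.08157 $/kg
  alloy Z: σ_y = 579.0 MPa, ρ = 7868 kg/m³, cost = 1.900 $/kg
  alloy P: M = 253 kN·m per $
  alloy J: M = 53.4 kN·m per $
  alloy Z: M = 38.7 kN·m per $
  alloy S: M = 13.4 kN·m per $
  alloy U: M = 3.10 kN·m per $
Alloy P ranks first.

alloy P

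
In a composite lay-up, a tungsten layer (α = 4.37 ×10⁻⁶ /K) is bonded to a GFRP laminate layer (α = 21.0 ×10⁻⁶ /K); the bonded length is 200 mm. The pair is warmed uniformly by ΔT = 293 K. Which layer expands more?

α(tungsten) = 4.37×10⁻⁶/K vs α(GFRP laminate) = 21.0×10⁻⁶/K.
Higher α expands more for the same ΔT: GFRP laminate.

GFRP laminate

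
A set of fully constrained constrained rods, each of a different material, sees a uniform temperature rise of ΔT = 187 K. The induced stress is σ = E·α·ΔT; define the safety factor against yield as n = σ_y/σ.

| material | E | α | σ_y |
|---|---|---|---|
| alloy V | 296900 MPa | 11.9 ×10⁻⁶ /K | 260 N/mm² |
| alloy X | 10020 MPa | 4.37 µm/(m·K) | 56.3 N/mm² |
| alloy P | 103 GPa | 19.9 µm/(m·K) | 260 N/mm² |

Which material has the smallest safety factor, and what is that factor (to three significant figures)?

alloy V, n = 0.394

Per material, after unit conversion:
  alloy V: E = 296.9, α = 11.9, σ_y = 260.0 → σ = 661 MPa, n = 0.394
  alloy X: E = 10.02, α = 4.37, σ_y = 56.30 → σ = 8.19 MPa, n = 6.88
  alloy P: E = 103.0, α = 19.9, σ_y = 260.0 → σ = 383 MPa, n = 0.678
The minimum is alloy V at n = 0.394.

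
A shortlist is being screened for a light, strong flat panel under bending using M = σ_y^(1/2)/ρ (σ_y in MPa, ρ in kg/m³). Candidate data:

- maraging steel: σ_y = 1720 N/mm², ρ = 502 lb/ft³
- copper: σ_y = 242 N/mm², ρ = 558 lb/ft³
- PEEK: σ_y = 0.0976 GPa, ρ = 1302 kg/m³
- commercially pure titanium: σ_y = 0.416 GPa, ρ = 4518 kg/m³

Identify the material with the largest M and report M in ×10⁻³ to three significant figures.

After converting to SI:
  maraging steel: σ_y = 1720 MPa, ρ = 8041 kg/m³
  copper: σ_y = 242.0 MPa, ρ = 8938 kg/m³
  PEEK: σ_y = 97.60 MPa, ρ = 1302 kg/m³
  commercially pure titanium: σ_y = 416.0 MPa, ρ = 4518 kg/m³
  PEEK: M = 7.59×10⁻³
  maraging steel: M = 5.16×10⁻³
  commercially pure titanium: M = 4.51×10⁻³
  copper: M = 1.74×10⁻³
Highest index: PEEK.

PEEK, M = 7.59×10⁻³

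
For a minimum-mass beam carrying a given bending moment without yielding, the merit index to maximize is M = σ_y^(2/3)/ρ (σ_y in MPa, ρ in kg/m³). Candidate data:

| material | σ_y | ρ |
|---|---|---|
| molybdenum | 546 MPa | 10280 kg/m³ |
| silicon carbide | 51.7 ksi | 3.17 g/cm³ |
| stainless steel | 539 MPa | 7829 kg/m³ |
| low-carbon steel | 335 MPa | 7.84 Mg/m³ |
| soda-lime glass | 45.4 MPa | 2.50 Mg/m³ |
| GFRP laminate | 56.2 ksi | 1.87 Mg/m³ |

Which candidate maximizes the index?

GFRP laminate

Putting every candidate on a common basis:
  molybdenum: σ_y = 546.0 MPa, ρ = 10280 kg/m³
  silicon carbide: σ_y = 356.5 MPa, ρ = 3170 kg/m³
  stainless steel: σ_y = 539.0 MPa, ρ = 7829 kg/m³
  low-carbon steel: σ_y = 335.0 MPa, ρ = 7840 kg/m³
  soda-lime glass: σ_y = 45.40 MPa, ρ = 2500 kg/m³
  GFRP laminate: σ_y = 387.5 MPa, ρ = 1870 kg/m³
  GFRP laminate: M = 28.4×10⁻³
  silicon carbide: M = 15.9×10⁻³
  stainless steel: M = 8.46×10⁻³
  molybdenum: M = 6.50×10⁻³
  low-carbon steel: M = 6.15×10⁻³
  soda-lime glass: M = 5.09×10⁻³
GFRP laminate has the largest M.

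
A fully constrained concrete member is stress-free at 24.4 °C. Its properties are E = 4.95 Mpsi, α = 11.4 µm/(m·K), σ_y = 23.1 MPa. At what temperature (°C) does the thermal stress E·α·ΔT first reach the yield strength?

83.8 °C

E = 4.95 Mpsi = 34.13 GPa.
E·α·ΔT = 23.10 MPa ⇒ ΔT = 23.10 / (34.13×10³ × 11.4×10⁻⁶) = 59.37 K.
T = 24.4 + 59.37 = 83.77 °C.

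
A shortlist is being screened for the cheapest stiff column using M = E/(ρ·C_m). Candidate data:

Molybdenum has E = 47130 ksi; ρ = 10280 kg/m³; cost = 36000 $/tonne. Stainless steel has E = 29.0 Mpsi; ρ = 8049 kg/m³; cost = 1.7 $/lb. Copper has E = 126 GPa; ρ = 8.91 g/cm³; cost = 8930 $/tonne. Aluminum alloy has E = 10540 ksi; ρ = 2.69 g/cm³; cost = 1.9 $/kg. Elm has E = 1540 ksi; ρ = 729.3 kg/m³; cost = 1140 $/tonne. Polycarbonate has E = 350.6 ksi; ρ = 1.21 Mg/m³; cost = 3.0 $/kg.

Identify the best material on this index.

aluminum alloy

Convert each candidate to consistent units, then evaluate M:
  molybdenum: E = 324.9 GPa, ρ = 10280 kg/m³, cost = 36.00 $/kg
  stainless steel: E = 199.9 GPa, ρ = 8049 kg/m³, cost = 3.748 $/kg
  copper: E = 126.0 GPa, ρ = 8910 kg/m³, cost = 8.930 $/kg
  aluminum alloy: E = 72.67 GPa, ρ = 2690 kg/m³, cost = 1.900 $/kg
  elm: E = 10.62 GPa, ρ = 729.3 kg/m³, cost = 1.140 $/kg
  polycarbonate: E = 2.417 GPa, ρ = 1210 kg/m³, cost = 3.000 $/kg
  aluminum alloy: M = 14.2 MN·m per $
  elm: M = 12.8 MN·m per $
  stainless steel: M = 6.63 MN·m per $
  copper: M = 1.58 MN·m per $
  molybdenum: M = 0.878 MN·m per $
  polycarbonate: M = 0.666 MN·m per $
Aluminum alloy has the largest M.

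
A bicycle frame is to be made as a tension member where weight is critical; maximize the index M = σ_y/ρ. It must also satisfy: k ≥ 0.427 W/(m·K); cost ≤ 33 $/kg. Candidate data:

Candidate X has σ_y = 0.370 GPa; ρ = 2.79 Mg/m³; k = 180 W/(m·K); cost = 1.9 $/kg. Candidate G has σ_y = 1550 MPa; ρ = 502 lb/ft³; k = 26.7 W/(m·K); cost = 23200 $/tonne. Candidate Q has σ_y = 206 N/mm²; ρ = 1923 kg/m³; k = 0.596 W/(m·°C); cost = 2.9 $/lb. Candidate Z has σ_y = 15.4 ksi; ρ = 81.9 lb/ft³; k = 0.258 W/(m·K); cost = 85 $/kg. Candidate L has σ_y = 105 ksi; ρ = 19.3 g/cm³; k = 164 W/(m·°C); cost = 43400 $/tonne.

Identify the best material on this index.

Screen on constraints: k ≥ 0.427 W/(m·K); cost ≤ 33 $/kg. Survivors: candidate X, candidate G, candidate Q.
Normalizing units and computing the index:
  candidate X: σ_y = 370.0 MPa, ρ = 2790 kg/m³
  candidate G: σ_y = 1550 MPa, ρ = 8041 kg/m³
  candidate Q: σ_y = 206.0 MPa, ρ = 1923 kg/m³
  candidate G: M = 193 kN·m/kg
  candidate X: M = 133 kN·m/kg
  candidate Q: M = 107 kN·m/kg
Highest index: candidate G.

candidate G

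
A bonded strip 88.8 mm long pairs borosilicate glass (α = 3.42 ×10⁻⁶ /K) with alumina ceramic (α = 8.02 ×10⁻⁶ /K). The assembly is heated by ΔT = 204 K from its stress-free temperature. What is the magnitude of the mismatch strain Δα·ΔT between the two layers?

Δα = |3.42 − 8.02|×10⁻⁶/K = 4.60×10⁻⁶/K.
Mismatch strain = Δα·ΔT = 4.60×10⁻⁶ × 204.0 = 9.38×10⁻⁴.

9.38×10⁻⁴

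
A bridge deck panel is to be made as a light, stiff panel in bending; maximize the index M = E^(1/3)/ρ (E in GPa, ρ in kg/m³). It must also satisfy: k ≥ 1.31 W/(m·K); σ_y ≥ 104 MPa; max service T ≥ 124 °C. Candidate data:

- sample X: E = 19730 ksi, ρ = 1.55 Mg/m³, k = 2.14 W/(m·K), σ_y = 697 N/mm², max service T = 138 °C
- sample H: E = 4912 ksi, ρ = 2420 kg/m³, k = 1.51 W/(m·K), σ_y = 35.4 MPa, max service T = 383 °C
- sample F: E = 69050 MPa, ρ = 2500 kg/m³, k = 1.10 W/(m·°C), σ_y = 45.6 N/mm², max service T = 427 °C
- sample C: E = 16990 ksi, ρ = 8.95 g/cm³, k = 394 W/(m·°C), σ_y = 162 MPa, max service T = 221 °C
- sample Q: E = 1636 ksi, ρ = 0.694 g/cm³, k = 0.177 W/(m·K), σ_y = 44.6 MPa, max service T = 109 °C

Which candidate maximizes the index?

sample X

Screen on constraints: k ≥ 1.31 W/(m·K); σ_y ≥ 104 MPa; max service T ≥ 124 °C. Survivors: sample X, sample C.
In SI units:
  sample X: E = 136.0 GPa, ρ = 1550 kg/m³
  sample C: E = 117.1 GPa, ρ = 8950 kg/m³
  sample X: M = 3.32×10⁻³
  sample C: M = 0.547×10⁻³
Sample X ranks first.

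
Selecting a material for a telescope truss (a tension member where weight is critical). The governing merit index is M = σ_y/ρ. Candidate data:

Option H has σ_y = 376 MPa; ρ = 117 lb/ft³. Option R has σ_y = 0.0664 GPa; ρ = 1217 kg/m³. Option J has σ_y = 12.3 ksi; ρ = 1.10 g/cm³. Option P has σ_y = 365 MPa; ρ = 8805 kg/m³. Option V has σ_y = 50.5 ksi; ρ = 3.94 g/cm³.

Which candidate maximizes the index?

After converting to SI:
  option H: σ_y = 376.0 MPa, ρ = 1874 kg/m³
  option R: σ_y = 66.40 MPa, ρ = 1217 kg/m³
  option J: σ_y = 84.81 MPa, ρ = 1100 kg/m³
  option P: σ_y = 365.0 MPa, ρ = 8805 kg/m³
  option V: σ_y = 348.2 MPa, ρ = 3940 kg/m³
  option H: M = 201 kN·m/kg
  option V: M = 88.4 kN·m/kg
  option J: M = 77.1 kN·m/kg
  option R: M = 54.6 kN·m/kg
  option P: M = 41.5 kN·m/kg
Option H ranks first.

option H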